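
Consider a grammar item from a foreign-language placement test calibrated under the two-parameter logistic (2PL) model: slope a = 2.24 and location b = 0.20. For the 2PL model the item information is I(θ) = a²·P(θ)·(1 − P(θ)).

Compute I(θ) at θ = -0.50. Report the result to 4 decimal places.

P = 1/(1+e^{1.5680}) = 0.1725
P(1−P) = 0.1725 × 0.8275 = 0.1427
I = a² × P(1−P) = 2.24² × 0.1427 = 0.71624

0.7162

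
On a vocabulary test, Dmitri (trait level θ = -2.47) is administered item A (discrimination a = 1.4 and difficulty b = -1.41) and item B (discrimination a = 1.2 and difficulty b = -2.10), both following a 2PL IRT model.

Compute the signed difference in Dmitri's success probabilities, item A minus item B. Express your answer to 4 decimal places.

P(θ) = 1 / (1 + exp(−a(θ − b)))
P_A = 0.1848
P_B = 0.3908
P_A − P_B = -0.2060

-0.2060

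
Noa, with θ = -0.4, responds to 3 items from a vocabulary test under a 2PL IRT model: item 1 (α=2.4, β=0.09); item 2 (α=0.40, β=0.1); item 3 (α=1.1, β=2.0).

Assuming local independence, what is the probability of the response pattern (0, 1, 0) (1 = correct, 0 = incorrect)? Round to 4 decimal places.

0.3211

P(θ) = 1 / (1 + exp(−α(θ − β)))
P_1 = 1/(1+e^{1.1760}) = 0.2358
P_2 = 1/(1+e^{0.2000}) = 0.4502
P_3 = 1/(1+e^{2.6400}) = 0.0666
L = (1−P_1) × P_2 × (1−P_3) = 0.7642 × 0.4502 × 0.9334 = 0.32111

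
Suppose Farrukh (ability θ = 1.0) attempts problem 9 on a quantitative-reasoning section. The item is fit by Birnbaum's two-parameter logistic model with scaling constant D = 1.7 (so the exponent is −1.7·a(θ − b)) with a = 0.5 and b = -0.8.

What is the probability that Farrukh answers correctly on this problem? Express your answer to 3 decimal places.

P(θ) = 1 / (1 + exp(−D·a(θ − b)))
Exponent: 1.7 × 0.5 × (1.0 − (-0.8)) = 1.5300
1/(1 + e^{-1.5300}) = 0.8220
P = 0.8220

0.822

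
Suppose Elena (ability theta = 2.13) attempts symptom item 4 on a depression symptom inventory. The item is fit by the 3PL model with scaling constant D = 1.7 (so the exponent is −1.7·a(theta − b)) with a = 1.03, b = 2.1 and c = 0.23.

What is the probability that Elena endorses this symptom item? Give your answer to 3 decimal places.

P(theta) = c + (1 − c) · 1 / (1 + exp(−D·a(theta − b)))
Exponent: 1.7 × 1.03 × (2.13 − 2.1) = 0.0525
1/(1 + e^{-0.0525}) = 0.5131
P = 0.23 + 0.77 × 0.5131 = 0.6251

0.625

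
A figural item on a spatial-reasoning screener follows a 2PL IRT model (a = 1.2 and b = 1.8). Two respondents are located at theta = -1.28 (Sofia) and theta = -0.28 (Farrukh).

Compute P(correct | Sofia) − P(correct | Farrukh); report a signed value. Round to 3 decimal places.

-0.052

P(theta) = 1 / (1 + exp(−a(theta − b)))
P(Sofia) = 0.0242  [exponent -3.6960]
P(Farrukh) = 0.0761  [exponent -2.4960]
Difference = 0.0242 − 0.0761 = -0.0519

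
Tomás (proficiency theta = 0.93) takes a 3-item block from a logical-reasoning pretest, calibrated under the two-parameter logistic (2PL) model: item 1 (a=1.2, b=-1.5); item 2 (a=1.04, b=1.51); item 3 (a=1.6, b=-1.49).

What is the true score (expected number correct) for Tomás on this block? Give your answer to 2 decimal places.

P(theta) = 1 / (1 + exp(−a(theta − b)))
P_1 = 1/(1+e^{-2.9160}) = 0.9486
P_2 = 1/(1+e^{0.6032}) = 0.3536
P_3 = 1/(1+e^{-3.8720}) = 0.9796
E[score] = 0.9486 + 0.3536 + 0.9796 = 2.2819

2.28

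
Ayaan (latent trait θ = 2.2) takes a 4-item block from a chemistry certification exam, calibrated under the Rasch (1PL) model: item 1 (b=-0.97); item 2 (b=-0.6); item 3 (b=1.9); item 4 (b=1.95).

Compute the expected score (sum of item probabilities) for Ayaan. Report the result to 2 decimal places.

P(θ) = 1 / (1 + exp(−(θ − b)))
P_1 = 1/(1+e^{-3.1700}) = 0.9597
P_2 = 1/(1+e^{-2.8000}) = 0.9427
P_3 = 1/(1+e^{-0.3000}) = 0.5744
P_4 = 1/(1+e^{-0.2500}) = 0.5622
E[score] = 0.9597 + 0.9427 + 0.5744 + 0.5622 = 3.0390

3.04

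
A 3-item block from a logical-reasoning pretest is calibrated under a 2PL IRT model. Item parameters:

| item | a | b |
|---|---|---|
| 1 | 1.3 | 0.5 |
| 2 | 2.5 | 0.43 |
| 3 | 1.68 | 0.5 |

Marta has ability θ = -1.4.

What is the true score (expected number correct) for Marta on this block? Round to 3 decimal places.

0.128

P(θ) = 1 / (1 + exp(−a(θ − b)))
P_1 = 1/(1+e^{2.4700}) = 0.0780
P_2 = 1/(1+e^{4.5750}) = 0.0102
P_3 = 1/(1+e^{3.1920}) = 0.0395
E[score] = 0.0780 + 0.0102 + 0.0395 = 0.1277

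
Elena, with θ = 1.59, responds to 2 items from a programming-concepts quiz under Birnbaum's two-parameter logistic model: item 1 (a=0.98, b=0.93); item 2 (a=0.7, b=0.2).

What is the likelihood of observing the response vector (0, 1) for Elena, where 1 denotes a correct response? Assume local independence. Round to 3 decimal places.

0.249

P(θ) = 1 / (1 + exp(−a(θ − b)))
P_1 = 1/(1+e^{-0.6468}) = 0.6563
P_2 = 1/(1+e^{-0.9730}) = 0.7257
L = (1−P_1) × P_2 = 0.3437 × 0.7257 = 0.24944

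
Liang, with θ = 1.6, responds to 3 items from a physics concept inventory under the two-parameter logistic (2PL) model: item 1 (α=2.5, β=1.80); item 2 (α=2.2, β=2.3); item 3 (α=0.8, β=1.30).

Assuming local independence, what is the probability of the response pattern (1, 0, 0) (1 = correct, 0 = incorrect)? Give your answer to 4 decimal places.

P(θ) = 1 / (1 + exp(−α(θ − β)))
P_1 = 1/(1+e^{0.5000}) = 0.3775
P_2 = 1/(1+e^{1.5400}) = 0.1765
P_3 = 1/(1+e^{-0.2400}) = 0.5597
L = P_1 × (1−P_2) × (1−P_3) = 0.3775 × 0.8235 × 0.4403 = 0.13688

0.1369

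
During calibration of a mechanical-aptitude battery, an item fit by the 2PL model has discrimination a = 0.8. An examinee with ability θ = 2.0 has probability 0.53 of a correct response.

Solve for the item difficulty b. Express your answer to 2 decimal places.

1.85

P(θ) = 1 / (1 + exp(−a(θ − b)))
logit(0.53) = ln(0.53/0.47) = 0.1201
b = θ − logit/(a) = 2.0 − 0.1201/0.8000 = 1.8498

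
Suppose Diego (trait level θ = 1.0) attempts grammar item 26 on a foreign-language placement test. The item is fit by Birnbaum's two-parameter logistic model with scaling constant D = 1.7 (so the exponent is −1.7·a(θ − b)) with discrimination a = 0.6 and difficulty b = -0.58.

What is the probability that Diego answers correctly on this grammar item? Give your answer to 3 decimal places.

0.834

P(θ) = 1 / (1 + exp(−D·a(θ − b)))
Exponent: 1.7 × 0.6 × (1.0 − (-0.58)) = 1.6116
1/(1 + e^{-1.6116}) = 0.8336
P = 0.8336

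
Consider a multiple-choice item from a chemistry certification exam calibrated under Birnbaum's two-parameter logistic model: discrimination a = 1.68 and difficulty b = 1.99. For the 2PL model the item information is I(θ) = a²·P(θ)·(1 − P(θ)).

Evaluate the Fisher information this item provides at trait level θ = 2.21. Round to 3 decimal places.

0.682

P = 1/(1+e^{-0.3696}) = 0.5914
P(1−P) = 0.5914 × 0.4086 = 0.2417
I = a² × P(1−P) = 1.68² × 0.2417 = 0.68204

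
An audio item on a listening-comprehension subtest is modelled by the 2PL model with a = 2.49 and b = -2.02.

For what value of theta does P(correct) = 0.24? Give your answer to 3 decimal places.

P(theta) = 1 / (1 + exp(−a(theta − b)))
logit = ln(0.2400/0.7600) = -1.1527
theta = b + logit/(a) = -2.02 + (-1.1527)/2.4900 = -2.4829

-2.483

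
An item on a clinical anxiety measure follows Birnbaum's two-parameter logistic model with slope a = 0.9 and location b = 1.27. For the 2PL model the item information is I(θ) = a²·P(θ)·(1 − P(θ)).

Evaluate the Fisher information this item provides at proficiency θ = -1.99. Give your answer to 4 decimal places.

P = 1/(1+e^{2.9340}) = 0.0505
P(1−P) = 0.0505 × 0.9495 = 0.0479
I = a² × P(1−P) = 0.9² × 0.0479 = 0.03884

0.0388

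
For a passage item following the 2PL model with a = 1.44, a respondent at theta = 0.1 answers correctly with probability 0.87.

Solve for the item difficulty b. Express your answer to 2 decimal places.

P(theta) = 1 / (1 + exp(−a(theta − b)))
logit(0.87) = ln(0.87/0.13) = 1.9010
b = theta − logit/(a) = 0.1 − 1.9010/1.4400 = -1.2201

-1.22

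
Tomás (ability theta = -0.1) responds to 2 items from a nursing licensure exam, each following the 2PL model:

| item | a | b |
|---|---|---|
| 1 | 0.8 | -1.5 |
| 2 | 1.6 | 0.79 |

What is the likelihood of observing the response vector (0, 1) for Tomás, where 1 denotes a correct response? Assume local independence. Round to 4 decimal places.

0.0477

P(theta) = 1 / (1 + exp(−a(theta − b)))
P_1 = 1/(1+e^{-1.1200}) = 0.7540
P_2 = 1/(1+e^{1.4240}) = 0.1940
L = (1−P_1) × P_2 = 0.2460 × 0.1940 = 0.04773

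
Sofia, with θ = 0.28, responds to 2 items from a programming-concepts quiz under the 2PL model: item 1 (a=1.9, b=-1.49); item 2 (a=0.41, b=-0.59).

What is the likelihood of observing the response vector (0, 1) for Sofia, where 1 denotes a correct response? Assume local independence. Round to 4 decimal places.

0.0197

P(θ) = 1 / (1 + exp(−a(θ − b)))
P_1 = 1/(1+e^{-3.3630}) = 0.9665
P_2 = 1/(1+e^{-0.3567}) = 0.5882
L = (1−P_1) × P_2 = 0.0335 × 0.5882 = 0.01969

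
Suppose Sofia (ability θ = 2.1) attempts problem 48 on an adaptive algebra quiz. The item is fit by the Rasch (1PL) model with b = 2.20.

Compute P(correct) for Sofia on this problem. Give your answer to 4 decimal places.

P(θ) = 1 / (1 + exp(−(θ − b)))
Exponent: (2.1 − 2.20) = -0.1000
1/(1 + e^{0.1000}) = 0.4750
P = 0.4750

0.4750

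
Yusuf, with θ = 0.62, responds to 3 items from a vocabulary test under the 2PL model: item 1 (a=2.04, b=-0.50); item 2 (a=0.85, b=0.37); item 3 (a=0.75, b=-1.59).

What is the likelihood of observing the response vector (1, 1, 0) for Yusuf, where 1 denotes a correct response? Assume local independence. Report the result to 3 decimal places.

0.080

P(θ) = 1 / (1 + exp(−a(θ − b)))
P_1 = 1/(1+e^{-2.2848}) = 0.9076
P_2 = 1/(1+e^{-0.2125}) = 0.5529
P_3 = 1/(1+e^{-1.6575}) = 0.8399
L = P_1 × P_2 × (1−P_3) = 0.9076 × 0.5529 × 0.1601 = 0.08034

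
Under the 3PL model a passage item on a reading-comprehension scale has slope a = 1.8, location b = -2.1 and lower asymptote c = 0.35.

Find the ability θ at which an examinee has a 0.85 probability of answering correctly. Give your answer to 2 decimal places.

P(θ) = c + (1 − c) · 1 / (1 + exp(−a(θ − b)))
Remove guessing floor: (0.85 − 0.35)/(1 − 0.35) = 0.7692
logit = ln(0.7692/0.2308) = 1.2040
θ = b + logit/(a) = -2.1 + 1.2040/1.8000 = -1.4311

-1.43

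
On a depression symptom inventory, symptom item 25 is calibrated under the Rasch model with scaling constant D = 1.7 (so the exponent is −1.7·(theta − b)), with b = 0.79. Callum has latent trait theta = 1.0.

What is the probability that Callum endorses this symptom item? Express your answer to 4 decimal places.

0.5883

P(theta) = 1 / (1 + exp(−D·(theta − b)))
Exponent: 1.7 × (1.0 − 0.79) = 0.3570
1/(1 + e^{-0.3570}) = 0.5883
P = 0.5883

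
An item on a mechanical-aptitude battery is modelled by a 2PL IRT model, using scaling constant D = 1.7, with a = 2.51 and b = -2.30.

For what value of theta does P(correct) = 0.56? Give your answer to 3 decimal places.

P(theta) = 1 / (1 + exp(−D·a(theta − b)))
logit = ln(0.5600/0.4400) = 0.2412
theta = b + logit/(1.7·a) = -2.30 + 0.2412/4.2670 = -2.2435

-2.243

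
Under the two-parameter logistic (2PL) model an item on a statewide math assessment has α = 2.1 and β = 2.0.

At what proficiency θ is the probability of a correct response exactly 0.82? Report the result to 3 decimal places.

P(θ) = 1 / (1 + exp(−α(θ − β)))
logit = ln(0.8200/0.1800) = 1.5163
θ = β + logit/(α) = 2.0 + 1.5163/2.1000 = 2.7221

2.722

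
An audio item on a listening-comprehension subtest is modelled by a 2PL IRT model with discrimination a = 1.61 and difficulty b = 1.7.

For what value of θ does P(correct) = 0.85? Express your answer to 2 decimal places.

2.78

P(θ) = 1 / (1 + exp(−a(θ − b)))
logit = ln(0.8500/0.1500) = 1.7346
θ = b + logit/(a) = 1.7 + 1.7346/1.6100 = 2.7774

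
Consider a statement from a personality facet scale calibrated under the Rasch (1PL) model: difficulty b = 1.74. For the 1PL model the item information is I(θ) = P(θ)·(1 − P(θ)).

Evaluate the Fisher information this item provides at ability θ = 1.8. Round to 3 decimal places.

P = 1/(1+e^{-0.0600}) = 0.5150
P(1−P) = 0.5150 × 0.4850 = 0.2498
I = P(1−P) = 0.24978

0.250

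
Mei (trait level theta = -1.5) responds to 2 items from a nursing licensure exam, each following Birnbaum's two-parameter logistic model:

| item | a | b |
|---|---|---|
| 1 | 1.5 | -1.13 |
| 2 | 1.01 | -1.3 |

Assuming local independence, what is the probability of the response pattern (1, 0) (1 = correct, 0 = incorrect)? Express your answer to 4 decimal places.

P(theta) = 1 / (1 + exp(−a(theta − b)))
P_1 = 1/(1+e^{0.5550}) = 0.3647
P_2 = 1/(1+e^{0.2020}) = 0.4497
L = P_1 × (1−P_2) = 0.3647 × 0.5503 = 0.20071

0.2007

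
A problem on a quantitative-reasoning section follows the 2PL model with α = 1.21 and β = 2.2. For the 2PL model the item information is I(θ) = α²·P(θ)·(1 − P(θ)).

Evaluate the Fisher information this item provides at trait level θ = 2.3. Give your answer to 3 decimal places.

0.365

P = 1/(1+e^{-0.1210}) = 0.5302
P(1−P) = 0.5302 × 0.4698 = 0.2491
I = α² × P(1−P) = 1.21² × 0.2491 = 0.36469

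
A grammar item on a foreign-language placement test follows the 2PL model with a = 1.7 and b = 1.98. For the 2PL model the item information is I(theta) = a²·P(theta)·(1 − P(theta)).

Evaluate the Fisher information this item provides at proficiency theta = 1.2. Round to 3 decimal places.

P = 1/(1+e^{1.3260}) = 0.2098
P(1−P) = 0.2098 × 0.7902 = 0.1658
I = a² × P(1−P) = 1.7² × 0.1658 = 0.47915

0.479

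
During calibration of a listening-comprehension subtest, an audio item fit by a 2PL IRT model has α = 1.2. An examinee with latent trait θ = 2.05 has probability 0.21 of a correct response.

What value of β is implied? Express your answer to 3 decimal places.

3.154

P(θ) = 1 / (1 + exp(−α(θ − β)))
logit(0.21) = ln(0.21/0.79) = -1.3249
β = θ − logit/(α) = 2.05 − (-1.3249)/1.2000 = 3.1541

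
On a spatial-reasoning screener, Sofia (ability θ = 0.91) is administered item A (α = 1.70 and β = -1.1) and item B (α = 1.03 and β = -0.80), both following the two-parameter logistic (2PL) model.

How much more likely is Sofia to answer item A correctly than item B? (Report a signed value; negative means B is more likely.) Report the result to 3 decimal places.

0.115

P(θ) = 1 / (1 + exp(−α(θ − β)))
P_A = 0.9682
P_B = 0.8534
P_A − P_B = 0.1149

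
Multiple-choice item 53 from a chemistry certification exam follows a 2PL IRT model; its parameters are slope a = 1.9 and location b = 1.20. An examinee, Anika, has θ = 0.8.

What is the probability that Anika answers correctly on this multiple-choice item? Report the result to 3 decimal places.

0.319

P(θ) = 1 / (1 + exp(−a(θ − b)))
Exponent: 1.9 × (0.8 − 1.20) = -0.7600
1/(1 + e^{0.7600}) = 0.3186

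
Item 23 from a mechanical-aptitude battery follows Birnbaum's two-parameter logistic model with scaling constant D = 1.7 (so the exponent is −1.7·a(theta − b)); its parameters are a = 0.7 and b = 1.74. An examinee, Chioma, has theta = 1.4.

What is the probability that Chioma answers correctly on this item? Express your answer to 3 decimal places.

0.400

P(theta) = 1 / (1 + exp(−D·a(theta − b)))
Exponent: 1.7 × 0.7 × (1.4 − 1.74) = -0.4046
1/(1 + e^{0.4046}) = 0.4002
P = 0.4002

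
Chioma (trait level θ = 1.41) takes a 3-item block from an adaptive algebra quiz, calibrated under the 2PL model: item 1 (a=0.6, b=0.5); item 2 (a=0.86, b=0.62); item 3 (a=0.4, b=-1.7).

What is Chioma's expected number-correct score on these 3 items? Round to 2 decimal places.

2.07

P(θ) = 1 / (1 + exp(−a(θ − b)))
P_1 = 1/(1+e^{-0.5460}) = 0.6332
P_2 = 1/(1+e^{-0.6794}) = 0.6636
P_3 = 1/(1+e^{-1.2440}) = 0.7763
E[score] = 0.6332 + 0.6636 + 0.7763 = 2.0731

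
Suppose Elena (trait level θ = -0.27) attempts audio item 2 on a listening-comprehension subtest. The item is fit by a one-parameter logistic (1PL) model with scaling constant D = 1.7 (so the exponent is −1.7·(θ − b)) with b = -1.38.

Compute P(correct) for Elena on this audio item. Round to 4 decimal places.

0.8684

P(θ) = 1 / (1 + exp(−D·(θ − b)))
Exponent: 1.7 × (-0.27 − (-1.38)) = 1.8870
1/(1 + e^{-1.8870}) = 0.8684
P = 0.8684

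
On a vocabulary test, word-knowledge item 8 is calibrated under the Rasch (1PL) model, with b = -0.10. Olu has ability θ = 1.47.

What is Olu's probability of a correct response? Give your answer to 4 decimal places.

0.8278

P(θ) = 1 / (1 + exp(−(θ − b)))
Exponent: (1.47 − (-0.10)) = 1.5700
1/(1 + e^{-1.5700}) = 0.8278
P = 0.8278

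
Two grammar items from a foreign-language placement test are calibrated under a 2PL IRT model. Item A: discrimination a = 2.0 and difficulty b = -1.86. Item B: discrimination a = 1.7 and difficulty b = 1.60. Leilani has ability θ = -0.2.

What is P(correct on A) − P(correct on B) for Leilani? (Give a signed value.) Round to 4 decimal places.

P(θ) = 1 / (1 + exp(−a(θ − b)))
P_A = 0.9651
P_B = 0.0448
P_A − P_B = 0.9203

0.9203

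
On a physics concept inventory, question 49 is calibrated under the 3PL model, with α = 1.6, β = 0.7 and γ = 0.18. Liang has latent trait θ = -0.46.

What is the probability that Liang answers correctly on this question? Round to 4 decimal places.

P(θ) = γ + (1 − γ) · 1 / (1 + exp(−α(θ − β)))
Exponent: 1.6 × (-0.46 − 0.7) = -1.8560
1/(1 + e^{1.8560}) = 0.1352
P = 0.18 + 0.82 × 0.1352 = 0.2908

0.2908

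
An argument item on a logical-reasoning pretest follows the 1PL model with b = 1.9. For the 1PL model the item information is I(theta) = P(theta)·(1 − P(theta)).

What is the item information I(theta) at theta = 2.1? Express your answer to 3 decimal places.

P = 1/(1+e^{-0.2000}) = 0.5498
P(1−P) = 0.5498 × 0.4502 = 0.2475
I = P(1−P) = 0.24752

0.248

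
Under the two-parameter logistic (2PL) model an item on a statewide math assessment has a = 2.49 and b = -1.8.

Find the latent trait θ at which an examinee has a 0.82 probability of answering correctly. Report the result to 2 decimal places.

P(θ) = 1 / (1 + exp(−a(θ − b)))
logit = ln(0.8200/0.1800) = 1.5163
θ = b + logit/(a) = -1.8 + 1.5163/2.4900 = -1.1910

-1.19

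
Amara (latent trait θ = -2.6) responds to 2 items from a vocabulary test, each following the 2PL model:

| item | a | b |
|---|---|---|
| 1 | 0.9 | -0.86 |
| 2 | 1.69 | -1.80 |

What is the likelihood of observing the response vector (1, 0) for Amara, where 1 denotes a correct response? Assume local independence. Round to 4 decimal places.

P(θ) = 1 / (1 + exp(−a(θ − b)))
P_1 = 1/(1+e^{1.5660}) = 0.1728
P_2 = 1/(1+e^{1.3520}) = 0.2055
L = P_1 × (1−P_2) = 0.1728 × 0.7945 = 0.13727

0.1373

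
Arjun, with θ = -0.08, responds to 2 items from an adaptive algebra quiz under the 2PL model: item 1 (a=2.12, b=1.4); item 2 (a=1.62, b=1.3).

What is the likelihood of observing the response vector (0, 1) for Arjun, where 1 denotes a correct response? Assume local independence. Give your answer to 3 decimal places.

P(θ) = 1 / (1 + exp(−a(θ − b)))
P_1 = 1/(1+e^{3.1376}) = 0.0416
P_2 = 1/(1+e^{2.2356}) = 0.0966
L = (1−P_1) × P_2 = 0.9584 × 0.0966 = 0.09258

0.093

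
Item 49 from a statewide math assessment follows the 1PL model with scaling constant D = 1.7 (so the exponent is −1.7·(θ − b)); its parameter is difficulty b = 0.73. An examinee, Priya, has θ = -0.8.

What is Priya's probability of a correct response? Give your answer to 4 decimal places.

P(θ) = 1 / (1 + exp(−D·(θ − b)))
Exponent: 1.7 × (-0.8 − 0.73) = -2.6010
1/(1 + e^{2.6010}) = 0.0691
P = 0.0691

0.0691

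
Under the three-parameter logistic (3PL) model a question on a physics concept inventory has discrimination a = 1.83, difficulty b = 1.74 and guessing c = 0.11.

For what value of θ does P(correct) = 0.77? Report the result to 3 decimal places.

2.316

P(θ) = c + (1 − c) · 1 / (1 + exp(−a(θ − b)))
Remove guessing floor: (0.77 − 0.11)/(1 − 0.11) = 0.7416
logit = ln(0.7416/0.2584) = 1.0542
θ = b + logit/(a) = 1.74 + 1.0542/1.8300 = 2.3160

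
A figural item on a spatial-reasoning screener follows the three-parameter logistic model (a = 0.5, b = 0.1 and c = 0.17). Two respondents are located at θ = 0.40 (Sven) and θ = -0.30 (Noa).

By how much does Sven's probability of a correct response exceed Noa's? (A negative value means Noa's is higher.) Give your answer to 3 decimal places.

P(θ) = c + (1 − c) · 1 / (1 + exp(−a(θ − b)))
P(Sven) = 0.6161  [exponent 0.1500]
P(Noa) = 0.5436  [exponent -0.2000]
Difference = 0.6161 − 0.5436 = 0.0724

0.072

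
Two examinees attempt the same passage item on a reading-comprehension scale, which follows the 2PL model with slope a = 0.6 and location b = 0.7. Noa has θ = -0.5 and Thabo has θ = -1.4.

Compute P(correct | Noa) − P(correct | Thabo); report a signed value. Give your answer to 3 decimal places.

0.106

P(θ) = 1 / (1 + exp(−a(θ − b)))
P(Noa) = 0.3274  [exponent -0.7200]
P(Thabo) = 0.2210  [exponent -1.2600]
Difference = 0.3274 − 0.2210 = 0.1064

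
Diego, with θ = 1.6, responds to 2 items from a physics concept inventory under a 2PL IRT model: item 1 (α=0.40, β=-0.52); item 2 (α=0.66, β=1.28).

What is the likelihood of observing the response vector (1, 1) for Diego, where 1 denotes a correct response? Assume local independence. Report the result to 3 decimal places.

P(θ) = 1 / (1 + exp(−α(θ − β)))
P_1 = 1/(1+e^{-0.8480}) = 0.7001
P_2 = 1/(1+e^{-0.2112}) = 0.5526
L = P_1 × P_2 = 0.7001 × 0.5526 = 0.38690

0.387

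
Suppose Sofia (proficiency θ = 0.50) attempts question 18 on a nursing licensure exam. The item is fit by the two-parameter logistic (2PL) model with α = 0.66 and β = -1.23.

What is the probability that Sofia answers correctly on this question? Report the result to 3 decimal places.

P(θ) = 1 / (1 + exp(−α(θ − β)))
Exponent: 0.66 × (0.50 − (-1.23)) = 1.1418
1/(1 + e^{-1.1418}) = 0.7580

0.758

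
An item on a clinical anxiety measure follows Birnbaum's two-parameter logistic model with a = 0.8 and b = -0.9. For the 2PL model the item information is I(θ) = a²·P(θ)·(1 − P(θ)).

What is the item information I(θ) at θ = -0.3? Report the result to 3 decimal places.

0.151

P = 1/(1+e^{-0.4800}) = 0.6177
P(1−P) = 0.6177 × 0.3823 = 0.2361
I = a² × P(1−P) = 0.8² × 0.2361 = 0.15113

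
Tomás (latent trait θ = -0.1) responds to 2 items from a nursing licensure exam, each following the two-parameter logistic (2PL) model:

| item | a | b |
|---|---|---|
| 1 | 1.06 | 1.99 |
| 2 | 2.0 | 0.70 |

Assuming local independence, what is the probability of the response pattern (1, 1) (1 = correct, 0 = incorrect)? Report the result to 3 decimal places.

0.017

P(θ) = 1 / (1 + exp(−a(θ − b)))
P_1 = 1/(1+e^{2.2154}) = 0.0984
P_2 = 1/(1+e^{1.6000}) = 0.1680
L = P_1 × P_2 = 0.0984 × 0.1680 = 0.01653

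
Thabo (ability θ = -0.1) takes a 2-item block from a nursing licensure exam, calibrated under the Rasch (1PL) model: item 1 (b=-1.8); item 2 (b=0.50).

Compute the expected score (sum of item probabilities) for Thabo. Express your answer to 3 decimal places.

1.200

P(θ) = 1 / (1 + exp(−(θ − b)))
P_1 = 1/(1+e^{-1.7000}) = 0.8455
P_2 = 1/(1+e^{0.6000}) = 0.3543
E[score] = 0.8455 + 0.3543 = 1.1999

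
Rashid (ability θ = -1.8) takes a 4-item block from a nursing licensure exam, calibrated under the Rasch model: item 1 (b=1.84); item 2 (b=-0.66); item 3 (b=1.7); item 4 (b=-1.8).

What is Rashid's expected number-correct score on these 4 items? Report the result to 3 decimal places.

0.797

P(θ) = 1 / (1 + exp(−(θ − b)))
P_1 = 1/(1+e^{3.6400}) = 0.0256
P_2 = 1/(1+e^{1.1400}) = 0.2423
P_3 = 1/(1+e^{3.5000}) = 0.0293
P_4 = 1/(1+e^{0.0000}) = 0.5000
E[score] = 0.0256 + 0.2423 + 0.0293 + 0.5000 = 0.7972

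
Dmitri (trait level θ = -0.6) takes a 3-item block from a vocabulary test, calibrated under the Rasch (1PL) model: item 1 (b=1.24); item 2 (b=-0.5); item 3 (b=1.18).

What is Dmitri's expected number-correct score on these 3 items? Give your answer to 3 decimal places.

0.756

P(θ) = 1 / (1 + exp(−(θ − b)))
P_1 = 1/(1+e^{1.8400}) = 0.1371
P_2 = 1/(1+e^{0.1000}) = 0.4750
P_3 = 1/(1+e^{1.7800}) = 0.1443
E[score] = 0.1371 + 0.4750 + 0.1443 = 0.7564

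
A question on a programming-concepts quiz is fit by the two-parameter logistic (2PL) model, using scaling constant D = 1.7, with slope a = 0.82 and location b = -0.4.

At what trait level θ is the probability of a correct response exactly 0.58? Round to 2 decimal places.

P(θ) = 1 / (1 + exp(−D·a(θ − b)))
logit = ln(0.5800/0.4200) = 0.3228
θ = b + logit/(1.7·a) = -0.4 + 0.3228/1.3940 = -0.1685

-0.17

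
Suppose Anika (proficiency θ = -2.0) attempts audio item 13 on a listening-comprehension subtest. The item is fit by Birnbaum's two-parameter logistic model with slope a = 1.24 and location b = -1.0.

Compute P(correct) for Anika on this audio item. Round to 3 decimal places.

P(θ) = 1 / (1 + exp(−a(θ − b)))
Exponent: 1.24 × (-2.0 − (-1.0)) = -1.2400
1/(1 + e^{1.2400}) = 0.2244

0.224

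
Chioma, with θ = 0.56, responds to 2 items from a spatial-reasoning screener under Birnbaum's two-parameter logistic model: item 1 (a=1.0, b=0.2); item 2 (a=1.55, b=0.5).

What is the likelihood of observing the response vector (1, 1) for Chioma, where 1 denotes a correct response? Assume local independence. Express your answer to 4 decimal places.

P(θ) = 1 / (1 + exp(−a(θ − b)))
P_1 = 1/(1+e^{-0.3600}) = 0.5890
P_2 = 1/(1+e^{-0.0930}) = 0.5232
L = P_1 × P_2 = 0.5890 × 0.5232 = 0.30821

0.3082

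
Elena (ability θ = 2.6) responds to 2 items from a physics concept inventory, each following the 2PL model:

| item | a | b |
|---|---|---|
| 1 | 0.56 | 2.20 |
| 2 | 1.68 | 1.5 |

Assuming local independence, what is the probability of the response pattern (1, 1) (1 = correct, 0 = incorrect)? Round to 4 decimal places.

P(θ) = 1 / (1 + exp(−a(θ − b)))
P_1 = 1/(1+e^{-0.2240}) = 0.5558
P_2 = 1/(1+e^{-1.8480}) = 0.8639
L = P_1 × P_2 = 0.5558 × 0.8639 = 0.48012

0.4801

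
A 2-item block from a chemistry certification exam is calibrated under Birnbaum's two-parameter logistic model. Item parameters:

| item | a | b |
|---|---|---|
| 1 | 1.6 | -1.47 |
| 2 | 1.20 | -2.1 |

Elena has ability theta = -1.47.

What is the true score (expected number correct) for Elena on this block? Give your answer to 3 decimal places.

P(theta) = 1 / (1 + exp(−a(theta − b)))
P_1 = 1/(1+e^{0.0000}) = 0.5000
P_2 = 1/(1+e^{-0.7560}) = 0.6805
E[score] = 0.5000 + 0.6805 = 1.1805

1.180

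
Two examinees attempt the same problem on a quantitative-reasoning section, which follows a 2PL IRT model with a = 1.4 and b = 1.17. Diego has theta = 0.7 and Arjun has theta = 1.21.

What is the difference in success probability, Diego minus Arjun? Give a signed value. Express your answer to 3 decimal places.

-0.173

P(theta) = 1 / (1 + exp(−a(theta − b)))
P(Diego) = 0.3412  [exponent -0.6580]
P(Arjun) = 0.5140  [exponent 0.0560]
Difference = 0.3412 − 0.5140 = -0.1728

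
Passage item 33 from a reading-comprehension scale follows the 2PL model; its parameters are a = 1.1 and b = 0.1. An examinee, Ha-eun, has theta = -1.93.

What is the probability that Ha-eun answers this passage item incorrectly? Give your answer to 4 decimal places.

0.9032

P(theta) = 1 / (1 + exp(−a(theta − b)))
Exponent: 1.1 × (-1.93 − 0.1) = -2.2330
1/(1 + e^{2.2330}) = 0.0968
P(incorrect) = 1 − 0.0968 = 0.9032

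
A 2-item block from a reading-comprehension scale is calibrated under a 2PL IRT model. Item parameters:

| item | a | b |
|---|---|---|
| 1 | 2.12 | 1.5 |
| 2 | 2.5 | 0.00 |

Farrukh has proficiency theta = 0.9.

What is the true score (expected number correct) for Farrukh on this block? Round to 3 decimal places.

1.124

P(theta) = 1 / (1 + exp(−a(theta − b)))
P_1 = 1/(1+e^{1.2720}) = 0.2189
P_2 = 1/(1+e^{-2.2500}) = 0.9047
E[score] = 0.2189 + 0.9047 = 1.1236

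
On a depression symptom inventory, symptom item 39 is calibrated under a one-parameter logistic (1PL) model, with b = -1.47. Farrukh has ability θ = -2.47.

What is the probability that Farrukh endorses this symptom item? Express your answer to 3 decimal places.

0.269

P(θ) = 1 / (1 + exp(−(θ − b)))
Exponent: (-2.47 − (-1.47)) = -1.0000
1/(1 + e^{1.0000}) = 0.2689
P = 0.2689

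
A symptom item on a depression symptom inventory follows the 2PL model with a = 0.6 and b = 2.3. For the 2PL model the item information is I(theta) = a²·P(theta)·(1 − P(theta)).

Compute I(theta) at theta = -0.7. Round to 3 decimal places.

0.044

P = 1/(1+e^{1.8000}) = 0.1419
P(1−P) = 0.1419 × 0.8581 = 0.1217
I = a² × P(1−P) = 0.6² × 0.1217 = 0.04382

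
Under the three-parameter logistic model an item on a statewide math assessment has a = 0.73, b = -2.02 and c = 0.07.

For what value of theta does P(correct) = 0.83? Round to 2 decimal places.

0.03

P(theta) = c + (1 − c) · 1 / (1 + exp(−a(theta − b)))
Remove guessing floor: (0.83 − 0.07)/(1 − 0.07) = 0.8172
logit = ln(0.8172/0.1828) = 1.4975
theta = b + logit/(a) = -2.02 + 1.4975/0.7300 = 0.0314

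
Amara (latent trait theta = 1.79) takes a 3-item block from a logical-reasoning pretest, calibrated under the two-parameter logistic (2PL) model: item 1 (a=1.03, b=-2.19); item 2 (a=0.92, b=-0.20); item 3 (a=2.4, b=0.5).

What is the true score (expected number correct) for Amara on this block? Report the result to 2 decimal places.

2.80

P(theta) = 1 / (1 + exp(−a(theta − b)))
P_1 = 1/(1+e^{-4.0994}) = 0.9837
P_2 = 1/(1+e^{-1.8308}) = 0.8619
P_3 = 1/(1+e^{-3.0960}) = 0.9567
E[score] = 0.9837 + 0.8619 + 0.9567 = 2.8023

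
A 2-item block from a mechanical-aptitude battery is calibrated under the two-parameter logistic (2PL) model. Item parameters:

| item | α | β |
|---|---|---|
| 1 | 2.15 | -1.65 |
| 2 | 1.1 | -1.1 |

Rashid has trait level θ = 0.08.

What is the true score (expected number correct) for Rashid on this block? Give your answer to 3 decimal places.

P(θ) = 1 / (1 + exp(−α(θ − β)))
P_1 = 1/(1+e^{-3.7195}) = 0.9763
P_2 = 1/(1+e^{-1.2980}) = 0.7855
E[score] = 0.9763 + 0.7855 = 1.7618

1.762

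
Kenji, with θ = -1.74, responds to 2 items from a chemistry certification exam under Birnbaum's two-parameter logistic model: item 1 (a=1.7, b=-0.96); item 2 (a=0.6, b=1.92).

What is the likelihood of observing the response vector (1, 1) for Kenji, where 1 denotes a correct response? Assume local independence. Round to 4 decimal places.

P(θ) = 1 / (1 + exp(−a(θ − b)))
P_1 = 1/(1+e^{1.3260}) = 0.2098
P_2 = 1/(1+e^{2.1960}) = 0.1001
L = P_1 × P_2 = 0.2098 × 0.1001 = 0.02101

0.0210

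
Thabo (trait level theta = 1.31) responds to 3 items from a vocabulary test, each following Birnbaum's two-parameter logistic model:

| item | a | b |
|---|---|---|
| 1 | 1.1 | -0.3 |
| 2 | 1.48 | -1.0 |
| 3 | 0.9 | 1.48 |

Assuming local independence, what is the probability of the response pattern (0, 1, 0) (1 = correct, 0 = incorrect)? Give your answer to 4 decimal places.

0.0758

P(theta) = 1 / (1 + exp(−a(theta − b)))
P_1 = 1/(1+e^{-1.7710}) = 0.8546
P_2 = 1/(1+e^{-3.4188}) = 0.9683
P_3 = 1/(1+e^{0.1530}) = 0.4618
L = (1−P_1) × P_2 × (1−P_3) = 0.1454 × 0.9683 × 0.5382 = 0.07578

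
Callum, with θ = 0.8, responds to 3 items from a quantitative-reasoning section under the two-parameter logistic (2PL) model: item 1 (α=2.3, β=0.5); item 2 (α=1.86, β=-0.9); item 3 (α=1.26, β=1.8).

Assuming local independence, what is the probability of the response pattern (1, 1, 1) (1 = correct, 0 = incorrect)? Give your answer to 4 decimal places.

P(θ) = 1 / (1 + exp(−α(θ − β)))
P_1 = 1/(1+e^{-0.6900}) = 0.6660
P_2 = 1/(1+e^{-3.1620}) = 0.9594
P_3 = 1/(1+e^{1.2600}) = 0.2210
L = P_1 × P_2 × P_3 = 0.6660 × 0.9594 × 0.2210 = 0.14118

0.1412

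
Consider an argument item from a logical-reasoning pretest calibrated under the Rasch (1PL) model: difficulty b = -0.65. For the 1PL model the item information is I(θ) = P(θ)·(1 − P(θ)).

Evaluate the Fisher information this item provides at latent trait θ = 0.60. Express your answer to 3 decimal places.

P = 1/(1+e^{-1.2500}) = 0.7773
P(1−P) = 0.7773 × 0.2227 = 0.1731
I = P(1−P) = 0.17310

0.173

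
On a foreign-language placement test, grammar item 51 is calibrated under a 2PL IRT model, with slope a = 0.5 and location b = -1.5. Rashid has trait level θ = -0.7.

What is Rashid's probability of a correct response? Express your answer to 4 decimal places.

P(θ) = 1 / (1 + exp(−a(θ − b)))
Exponent: 0.5 × (-0.7 − (-1.5)) = 0.4000
1/(1 + e^{-0.4000}) = 0.5987

0.5987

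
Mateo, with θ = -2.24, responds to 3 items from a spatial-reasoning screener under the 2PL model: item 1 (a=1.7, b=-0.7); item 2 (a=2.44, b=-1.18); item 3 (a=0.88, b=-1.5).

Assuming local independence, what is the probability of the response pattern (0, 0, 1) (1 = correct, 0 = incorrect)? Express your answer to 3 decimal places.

0.297

P(θ) = 1 / (1 + exp(−a(θ − b)))
P_1 = 1/(1+e^{2.6180}) = 0.0680
P_2 = 1/(1+e^{2.5864}) = 0.0700
P_3 = 1/(1+e^{0.6512}) = 0.3427
L = (1−P_1) × (1−P_2) × P_3 = 0.9320 × 0.9300 × 0.3427 = 0.29705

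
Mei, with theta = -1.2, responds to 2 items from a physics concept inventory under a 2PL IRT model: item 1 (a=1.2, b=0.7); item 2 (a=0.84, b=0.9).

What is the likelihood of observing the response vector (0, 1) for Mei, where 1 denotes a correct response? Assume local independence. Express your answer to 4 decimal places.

0.1327

P(theta) = 1 / (1 + exp(−a(theta − b)))
P_1 = 1/(1+e^{2.2800}) = 0.0928
P_2 = 1/(1+e^{1.7640}) = 0.1463
L = (1−P_1) × P_2 = 0.9072 × 0.1463 = 0.13272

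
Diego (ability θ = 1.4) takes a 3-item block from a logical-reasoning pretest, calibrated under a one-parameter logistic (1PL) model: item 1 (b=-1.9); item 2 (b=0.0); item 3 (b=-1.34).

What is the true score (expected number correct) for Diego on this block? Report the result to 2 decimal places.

P(θ) = 1 / (1 + exp(−(θ − b)))
P_1 = 1/(1+e^{-3.3000}) = 0.9644
P_2 = 1/(1+e^{-1.4000}) = 0.8022
P_3 = 1/(1+e^{-2.7400}) = 0.9393
E[score] = 0.9644 + 0.8022 + 0.9393 = 2.7060

2.71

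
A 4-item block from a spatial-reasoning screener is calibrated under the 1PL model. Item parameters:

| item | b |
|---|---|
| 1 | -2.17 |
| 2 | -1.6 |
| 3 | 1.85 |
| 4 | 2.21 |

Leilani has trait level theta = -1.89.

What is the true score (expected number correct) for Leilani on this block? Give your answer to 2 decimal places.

P(theta) = 1 / (1 + exp(−(theta − b)))
P_1 = 1/(1+e^{-0.2800}) = 0.5695
P_2 = 1/(1+e^{0.2900}) = 0.4280
P_3 = 1/(1+e^{3.7400}) = 0.0232
P_4 = 1/(1+e^{4.1000}) = 0.0163
E[score] = 0.5695 + 0.4280 + 0.0232 + 0.0163 = 1.0371

1.04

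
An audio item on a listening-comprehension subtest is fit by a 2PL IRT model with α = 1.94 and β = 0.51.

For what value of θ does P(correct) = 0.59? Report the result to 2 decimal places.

P(θ) = 1 / (1 + exp(−α(θ − β)))
logit = ln(0.5900/0.4100) = 0.3640
θ = β + logit/(α) = 0.51 + 0.3640/1.9400 = 0.6976

0.70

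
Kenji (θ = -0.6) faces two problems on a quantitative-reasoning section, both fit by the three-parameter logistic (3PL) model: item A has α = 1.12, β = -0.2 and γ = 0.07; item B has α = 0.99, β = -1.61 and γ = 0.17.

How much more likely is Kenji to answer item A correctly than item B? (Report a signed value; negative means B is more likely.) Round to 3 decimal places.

-0.344

P(θ) = γ + (1 − γ) · 1 / (1 + exp(−α(θ − β)))
P_A = 0.4325
P_B = 0.7768
P_A − P_B = -0.3442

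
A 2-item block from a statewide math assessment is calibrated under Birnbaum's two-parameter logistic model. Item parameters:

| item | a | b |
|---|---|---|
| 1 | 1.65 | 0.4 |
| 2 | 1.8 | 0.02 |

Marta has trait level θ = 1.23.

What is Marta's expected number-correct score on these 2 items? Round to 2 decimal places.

P(θ) = 1 / (1 + exp(−a(θ − b)))
P_1 = 1/(1+e^{-1.3695}) = 0.7973
P_2 = 1/(1+e^{-2.1780}) = 0.8983
E[score] = 0.7973 + 0.8983 = 1.6956

1.70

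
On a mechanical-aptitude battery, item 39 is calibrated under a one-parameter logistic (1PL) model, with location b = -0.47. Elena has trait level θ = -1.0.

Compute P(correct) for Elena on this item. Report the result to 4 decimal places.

P(θ) = 1 / (1 + exp(−(θ − b)))
Exponent: (-1.0 − (-0.47)) = -0.5300
1/(1 + e^{0.5300}) = 0.3705
P = 0.3705

0.3705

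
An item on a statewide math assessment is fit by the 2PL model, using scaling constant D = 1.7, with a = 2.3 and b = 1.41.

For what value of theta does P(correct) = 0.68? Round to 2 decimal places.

1.60

P(theta) = 1 / (1 + exp(−D·a(theta − b)))
logit = ln(0.6800/0.3200) = 0.7538
theta = b + logit/(1.7·a) = 1.41 + 0.7538/3.9100 = 1.6028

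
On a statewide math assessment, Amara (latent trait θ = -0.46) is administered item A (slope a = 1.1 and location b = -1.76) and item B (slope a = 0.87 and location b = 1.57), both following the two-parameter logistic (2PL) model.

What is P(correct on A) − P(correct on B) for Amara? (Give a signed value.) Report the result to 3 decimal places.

P(θ) = 1 / (1 + exp(−a(θ − b)))
P_A = 0.8069
P_B = 0.1460
P_A − P_B = 0.6609

0.661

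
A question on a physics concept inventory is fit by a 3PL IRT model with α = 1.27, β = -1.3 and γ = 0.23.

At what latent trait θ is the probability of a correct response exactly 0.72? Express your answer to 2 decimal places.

P(θ) = γ + (1 − γ) · 1 / (1 + exp(−α(θ − β)))
Remove guessing floor: (0.72 − 0.23)/(1 − 0.23) = 0.6364
logit = ln(0.6364/0.3636) = 0.5596
θ = β + logit/(α) = -1.3 + 0.5596/1.2700 = -0.8594

-0.86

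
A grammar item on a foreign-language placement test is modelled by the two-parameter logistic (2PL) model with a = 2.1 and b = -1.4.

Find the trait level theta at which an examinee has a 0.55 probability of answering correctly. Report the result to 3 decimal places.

-1.304

P(theta) = 1 / (1 + exp(−a(theta − b)))
logit = ln(0.5500/0.4500) = 0.2007
theta = b + logit/(a) = -1.4 + 0.2007/2.1000 = -1.3044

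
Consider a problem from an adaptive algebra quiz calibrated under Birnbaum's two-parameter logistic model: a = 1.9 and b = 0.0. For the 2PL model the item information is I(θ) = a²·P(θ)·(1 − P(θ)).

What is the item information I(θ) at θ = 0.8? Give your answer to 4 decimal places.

P = 1/(1+e^{-1.5200}) = 0.8205
P(1−P) = 0.8205 × 0.1795 = 0.1473
I = a² × P(1−P) = 1.9² × 0.1473 = 0.53159

0.5316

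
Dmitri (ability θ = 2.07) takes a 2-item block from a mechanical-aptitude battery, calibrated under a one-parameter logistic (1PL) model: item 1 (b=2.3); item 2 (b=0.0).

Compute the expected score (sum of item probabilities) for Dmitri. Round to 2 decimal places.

1.33

P(θ) = 1 / (1 + exp(−(θ − b)))
P_1 = 1/(1+e^{0.2300}) = 0.4428
P_2 = 1/(1+e^{-2.0700}) = 0.8880
E[score] = 0.4428 + 0.8880 = 1.3307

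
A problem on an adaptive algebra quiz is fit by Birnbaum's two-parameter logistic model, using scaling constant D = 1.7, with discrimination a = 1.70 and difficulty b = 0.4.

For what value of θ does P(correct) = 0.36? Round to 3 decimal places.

P(θ) = 1 / (1 + exp(−D·a(θ − b)))
logit = ln(0.3600/0.6400) = -0.5754
θ = b + logit/(1.7·a) = 0.4 + (-0.5754)/2.8900 = 0.2009

0.201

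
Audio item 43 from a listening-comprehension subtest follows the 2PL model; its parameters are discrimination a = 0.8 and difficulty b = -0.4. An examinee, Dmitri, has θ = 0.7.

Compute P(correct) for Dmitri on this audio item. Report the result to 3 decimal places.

P(θ) = 1 / (1 + exp(−a(θ − b)))
Exponent: 0.8 × (0.7 − (-0.4)) = 0.8800
1/(1 + e^{-0.8800}) = 0.7068

0.707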